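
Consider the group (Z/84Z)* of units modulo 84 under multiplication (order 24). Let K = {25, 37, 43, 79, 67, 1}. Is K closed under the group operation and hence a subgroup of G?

Yes

|K| = 6 divides |G| = 24, consistent with Lagrange.
K contains the identity, every element's inverse is in K, and K is closed under ·: it is a subgroup.
In fact K = ⟨67⟩.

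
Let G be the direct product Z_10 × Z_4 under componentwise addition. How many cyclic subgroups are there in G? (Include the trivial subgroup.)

12

Each element a generates a cyclic subgroup ⟨a⟩; distinct elements may generate the same one (a cyclic group of order d has φ(d) generators).
Cyclic subgroups by order — order 1: 1; order 2: 3; order 4: 2; order 5: 1; order 10: 3; order 20: 2.
Total: 12.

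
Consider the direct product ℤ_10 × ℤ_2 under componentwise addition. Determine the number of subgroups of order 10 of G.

3

|G| = 20 and 10 | 20, so subgroups of order 10 are possible by Lagrange.
The subgroups of order 10 are: {(0,0), (0,1), (2,0), (2,1), (4,0), (4,1), (6,0), (6,1), (8,0), (8,1)}; {(0,0), (1,0), (2,0), (3,0), (4,0), (5,0), (6,0), (7,0), (8,0), (9,0)}; {(0,0), (1,1), (2,0), (3,1), (4,0), (5,1), (6,0), (7,1), (8,0), (9,1)}.
So G has 3 subgroups of order 10.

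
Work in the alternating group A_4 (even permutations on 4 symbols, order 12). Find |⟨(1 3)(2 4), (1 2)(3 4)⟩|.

4

|⟨(1 3)(2 4)⟩| = 2 and |⟨(1 2)(3 4)⟩| = 2, so |H| is a multiple of lcm(2, 2) = 2 and divides |G| = 12.
Closing under the operation: H = {e, (1 2)(3 4), (1 3)(2 4), (1 4)(2 3)}, so |H| = 4.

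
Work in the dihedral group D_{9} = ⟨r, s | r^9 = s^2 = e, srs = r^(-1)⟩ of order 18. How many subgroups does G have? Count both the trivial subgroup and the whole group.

|G| = 18, so by Lagrange every subgroup order divides 18. Divisors: 1, 2, 3, 6, 9, 18.
Subgroups by order — order 1: 1; order 2: 9; order 3: 1; order 6: 3; order 9: 1; order 18: 1.
Total: 1 + 9 + 1 + 3 + 1 + 1 = 16.

16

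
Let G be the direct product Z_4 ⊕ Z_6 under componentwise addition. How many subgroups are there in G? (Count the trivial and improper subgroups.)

|G| = 24, so by Lagrange every subgroup order divides 24. Divisors: 1, 2, 3, 4, 6, 8, 12, 24.
Subgroups by order — order 1: 1; order 2: 3; order 3: 1; order 4: 3; order 6: 3; order 8: 1; order 12: 3; order 24: 1.
Total: 1 + 3 + 1 + 3 + 3 + 1 + 3 + 1 = 16.

16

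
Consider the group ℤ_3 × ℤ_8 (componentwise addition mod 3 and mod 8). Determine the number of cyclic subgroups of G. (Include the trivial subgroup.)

8

Group the elements of G by the cyclic subgroup they generate; each cyclic subgroup of order d accounts for φ(d) elements.
Cyclic subgroups by order — order 1: 1; order 2: 1; order 3: 1; order 4: 1; order 6: 1; order 8: 1; order 12: 1; order 24: 1.
Total: 8.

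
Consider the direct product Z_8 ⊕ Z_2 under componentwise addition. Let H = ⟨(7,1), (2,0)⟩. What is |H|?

8

|⟨(7,1)⟩| = 8 and |⟨(2,0)⟩| = 4, so |H| is a multiple of lcm(8, 4) = 8 and divides |G| = 16.
Closing under the operation: H = {(0,0), (1,1), (2,0), (3,1), (4,0), (5,1), (6,0), (7,1)}, so |H| = 8.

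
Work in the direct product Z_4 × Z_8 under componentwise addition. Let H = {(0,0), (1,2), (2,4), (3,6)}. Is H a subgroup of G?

|H| = 4 divides |G| = 32, consistent with Lagrange.
H contains the identity, every element's inverse is in H, and H is closed under +: it is a subgroup.
In fact H = ⟨(1,2)⟩.

Yes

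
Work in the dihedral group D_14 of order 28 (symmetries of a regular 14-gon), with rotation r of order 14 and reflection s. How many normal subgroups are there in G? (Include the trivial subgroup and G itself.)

G has 28 subgroups. Checking conjugation-invariance by order — order 1: 1/1 normal; order 2: 1/15 normal; order 4: 0/7 normal; order 7: 1/1 normal; order 14: 3/3 normal; order 28: 1/1 normal.
Total normal subgroups: 7.

7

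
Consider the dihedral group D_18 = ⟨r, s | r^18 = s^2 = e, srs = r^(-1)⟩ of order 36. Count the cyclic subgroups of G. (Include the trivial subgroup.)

Each element a generates a cyclic subgroup ⟨a⟩; distinct elements may generate the same one (a cyclic group of order d has φ(d) generators).
Cyclic subgroups by order — order 1: 1; order 2: 19; order 3: 1; order 6: 1; order 9: 1; order 18: 1.
Total: 24.

24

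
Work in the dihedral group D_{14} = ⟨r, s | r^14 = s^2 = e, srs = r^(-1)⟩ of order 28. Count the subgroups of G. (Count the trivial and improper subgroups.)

|G| = 28, so by Lagrange every subgroup order divides 28. Divisors: 1, 2, 4, 7, 14, 28.
Subgroups by order — order 1: 1; order 2: 15; order 4: 7; order 7: 1; order 14: 3; order 28: 1.
Total: 1 + 15 + 7 + 1 + 3 + 1 = 28.

28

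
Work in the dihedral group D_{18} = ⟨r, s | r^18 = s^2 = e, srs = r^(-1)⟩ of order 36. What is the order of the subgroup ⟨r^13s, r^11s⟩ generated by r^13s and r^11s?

18

|⟨r^13s⟩| = 2 and |⟨r^11s⟩| = 2, so |H| is a multiple of lcm(2, 2) = 2 and divides |G| = 36.
Closing under the operation: H = {e, r^2, r^4, r^6, r^8, r^10, r^12, r^14, r^16, rs, r^3s, r^5s, r^7s, r^9s, r^11s, r^13s, r^15s, r^17s}, so |H| = 18.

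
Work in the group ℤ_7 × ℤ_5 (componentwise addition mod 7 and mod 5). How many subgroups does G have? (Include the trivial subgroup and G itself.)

|G| = 35, so by Lagrange every subgroup order divides 35. Divisors: 1, 5, 7, 35.
Subgroups by order — order 1: 1; order 5: 1; order 7: 1; order 35: 1.
Total: 1 + 1 + 1 + 1 = 4.

4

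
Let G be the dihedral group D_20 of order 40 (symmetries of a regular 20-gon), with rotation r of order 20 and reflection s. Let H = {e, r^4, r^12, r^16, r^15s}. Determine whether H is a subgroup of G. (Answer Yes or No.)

No

r^12 ∈ H but its inverse r^8 ∉ H, so H is not a subgroup.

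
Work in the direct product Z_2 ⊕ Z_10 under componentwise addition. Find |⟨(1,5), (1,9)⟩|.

10

|⟨(1,5)⟩| = 2 and |⟨(1,9)⟩| = 10, so |H| is a multiple of lcm(2, 10) = 10 and divides |G| = 20.
Closing under the operation: H = {(0,0), (0,2), (0,4), (0,6), (0,8), (1,1), (1,3), (1,5), (1,7), (1,9)}, so |H| = 10.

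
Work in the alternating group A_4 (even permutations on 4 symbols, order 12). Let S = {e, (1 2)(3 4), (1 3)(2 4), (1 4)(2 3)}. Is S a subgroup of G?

|S| = 4 divides |G| = 12, consistent with Lagrange.
S contains the identity, every element's inverse is in S, and S is closed under ∘: it is a subgroup.

Yes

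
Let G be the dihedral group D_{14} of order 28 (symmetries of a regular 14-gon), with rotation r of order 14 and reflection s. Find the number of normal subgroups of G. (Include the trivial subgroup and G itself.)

G has 28 subgroups. Checking conjugation-invariance by order — order 1: 1/1 normal; order 2: 1/15 normal; order 4: 0/7 normal; order 7: 1/1 normal; order 14: 3/3 normal; order 28: 1/1 normal.
Total normal subgroups: 7.

7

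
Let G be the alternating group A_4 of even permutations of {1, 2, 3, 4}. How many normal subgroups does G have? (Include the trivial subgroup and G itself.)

G has 10 subgroups. Checking conjugation-invariance by order — order 1: 1/1 normal; order 2: 0/3 normal; order 3: 0/4 normal; order 4: 1/1 normal; order 12: 1/1 normal.
Total normal subgroups: 3.

3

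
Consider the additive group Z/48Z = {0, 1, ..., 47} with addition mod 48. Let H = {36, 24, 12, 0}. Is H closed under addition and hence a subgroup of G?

Yes

|H| = 4 divides |G| = 48, consistent with Lagrange.
H contains the identity, every element's inverse is in H, and H is closed under +: it is a subgroup.
In fact H = ⟨12⟩.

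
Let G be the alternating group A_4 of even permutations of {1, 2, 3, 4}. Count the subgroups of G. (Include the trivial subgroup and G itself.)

10

|G| = 12, so by Lagrange every subgroup order divides 12. Divisors: 1, 2, 3, 4, 6, 12.
Subgroups by order — order 1: 1; order 2: 3; order 3: 4; order 4: 1; order 6: 0; order 12: 1.
Total: 1 + 3 + 4 + 1 + 0 + 1 = 10.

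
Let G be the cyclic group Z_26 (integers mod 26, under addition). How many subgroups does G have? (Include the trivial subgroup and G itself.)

4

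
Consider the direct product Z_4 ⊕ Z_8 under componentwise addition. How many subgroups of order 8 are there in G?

7

|G| = 32 and 8 | 32, so subgroups of order 8 are possible by Lagrange.
The subgroups of order 8 are: {(0,0), (0,1), (0,2), (0,3), (0,4), (0,5), (0,6), (0,7)}; {(0,0), (0,2), (0,4), (0,6), (2,0), (2,2), (2,4), (2,6)}; {(0,0), (0,2), (0,4), (0,6), (2,1), (2,3), (2,5), (2,7)}; {(0,0), (0,4), (1,0), (1,4), (2,0), (2,4), (3,0), (3,4)}; … (7 in all).
So G has 7 subgroups of order 8.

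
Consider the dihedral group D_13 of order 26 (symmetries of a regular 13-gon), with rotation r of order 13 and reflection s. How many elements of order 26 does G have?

0

No element of G has order 26 (even though 26 | 26).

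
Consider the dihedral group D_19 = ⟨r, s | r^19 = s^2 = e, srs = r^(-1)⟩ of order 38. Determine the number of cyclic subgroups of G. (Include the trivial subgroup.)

Group the elements of G by the cyclic subgroup they generate; each cyclic subgroup of order d accounts for φ(d) elements.
Cyclic subgroups by order — order 1: 1; order 2: 19; order 19: 1.
Total: 21.

21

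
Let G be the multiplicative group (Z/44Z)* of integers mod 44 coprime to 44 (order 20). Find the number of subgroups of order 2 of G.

|G| = 20 and 2 | 20, so subgroups of order 2 are possible by Lagrange.
The subgroups of order 2 are: {1, 21}; {1, 23}; {1, 43}.
So G has 3 subgroups of order 2.

3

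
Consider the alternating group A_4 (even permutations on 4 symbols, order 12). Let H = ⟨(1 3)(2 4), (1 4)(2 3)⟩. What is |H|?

|⟨(1 3)(2 4)⟩| = 2 and |⟨(1 4)(2 3)⟩| = 2, so |H| is a multiple of lcm(2, 2) = 2 and divides |G| = 12.
Closing under the operation: H = {e, (1 2)(3 4), (1 3)(2 4), (1 4)(2 3)}, so |H| = 4.

4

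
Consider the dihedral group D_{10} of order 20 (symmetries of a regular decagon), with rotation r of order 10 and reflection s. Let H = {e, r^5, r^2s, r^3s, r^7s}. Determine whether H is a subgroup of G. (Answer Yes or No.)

No

Closure fails: r^5 · r^3s = r^8s ∉ H. So H is not a subgroup.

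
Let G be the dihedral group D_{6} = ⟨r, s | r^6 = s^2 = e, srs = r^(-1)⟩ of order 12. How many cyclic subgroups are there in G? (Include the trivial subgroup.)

A cyclic subgroup of order d is generated by each of its φ(d) elements of order d, so the cyclic subgroups of order d number (#elements of order d)/φ(d).
Cyclic subgroups by order — order 1: 1; order 2: 7; order 3: 1; order 6: 1.
Total: 10.

10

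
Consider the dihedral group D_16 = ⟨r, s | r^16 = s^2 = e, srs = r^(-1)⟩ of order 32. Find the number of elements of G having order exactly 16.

The elements of order 16 are: r, r^3, r^5, r^7, r^9, r^11, r^13, r^15.
That's 8.

8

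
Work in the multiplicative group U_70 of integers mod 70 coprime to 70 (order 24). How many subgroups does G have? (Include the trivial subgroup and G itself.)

16

|G| = 24, so by Lagrange every subgroup order divides 24. Divisors: 1, 2, 3, 4, 6, 8, 12, 24.
Subgroups by order — order 1: 1; order 2: 3; order 3: 1; order 4: 3; order 6: 3; order 8: 1; order 12: 3; order 24: 1.
Total: 1 + 3 + 1 + 3 + 3 + 1 + 3 + 1 = 16.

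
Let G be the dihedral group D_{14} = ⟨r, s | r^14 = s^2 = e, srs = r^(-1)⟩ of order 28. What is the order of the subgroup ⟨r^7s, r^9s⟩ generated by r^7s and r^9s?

|⟨r^7s⟩| = 2 and |⟨r^9s⟩| = 2, so |H| is a multiple of lcm(2, 2) = 2 and divides |G| = 28.
Closing under the operation: H = {e, r^2, r^4, r^6, r^8, r^10, r^12, rs, r^3s, r^5s, r^7s, r^9s, r^11s, r^13s}, so |H| = 14.

14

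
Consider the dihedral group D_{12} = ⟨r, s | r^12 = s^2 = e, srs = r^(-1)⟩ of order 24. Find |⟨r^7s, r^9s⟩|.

12

|⟨r^7s⟩| = 2 and |⟨r^9s⟩| = 2, so |H| is a multiple of lcm(2, 2) = 2 and divides |G| = 24.
Closing under the operation: H = {e, r^2, r^4, r^6, r^8, r^10, rs, r^3s, r^5s, r^7s, r^9s, r^11s}, so |H| = 12.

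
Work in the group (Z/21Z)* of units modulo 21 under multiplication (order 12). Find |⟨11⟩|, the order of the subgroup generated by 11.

Compute successive powers of 11 mod 21: 11, 16, 8, 4, 2, 1; 11^6 ≡ 1 (mod 21).
So |⟨11⟩| = 6.

6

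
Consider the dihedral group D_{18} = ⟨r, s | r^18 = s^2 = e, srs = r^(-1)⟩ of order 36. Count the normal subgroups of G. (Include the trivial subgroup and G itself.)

9

G has 45 subgroups. Checking conjugation-invariance by order — order 1: 1/1 normal; order 2: 1/19 normal; order 3: 1/1 normal; order 4: 0/9 normal; order 6: 1/7 normal; order 9: 1/1 normal; order 12: 0/3 normal; order 18: 3/3 normal; order 36: 1/1 normal.
Total normal subgroups: 9.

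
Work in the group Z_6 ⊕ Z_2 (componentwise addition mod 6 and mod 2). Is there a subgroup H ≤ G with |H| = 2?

Yes

2 | 12. A subgroup of order 2 is {(0,0), (0,1)}.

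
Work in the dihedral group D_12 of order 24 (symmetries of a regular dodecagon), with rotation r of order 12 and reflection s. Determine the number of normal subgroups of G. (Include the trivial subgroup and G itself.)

G has 34 subgroups. Checking conjugation-invariance by order — order 1: 1/1 normal; order 2: 1/13 normal; order 3: 1/1 normal; order 4: 1/7 normal; order 6: 1/5 normal; order 8: 0/3 normal; order 12: 3/3 normal; order 24: 1/1 normal.
Total normal subgroups: 9.

9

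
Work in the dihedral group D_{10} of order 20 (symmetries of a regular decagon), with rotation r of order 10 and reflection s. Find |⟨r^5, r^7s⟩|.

4

|⟨r^5⟩| = 2 and |⟨r^7s⟩| = 2, so |H| is a multiple of lcm(2, 2) = 2 and divides |G| = 20.
Closing under the operation: H = {e, r^5, r^2s, r^7s}, so |H| = 4.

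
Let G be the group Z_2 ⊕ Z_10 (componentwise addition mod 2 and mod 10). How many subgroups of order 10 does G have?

3

|G| = 20 and 10 | 20, so subgroups of order 10 are possible by Lagrange.
The subgroups of order 10 are: {(0,0), (0,1), (0,2), (0,3), (0,4), (0,5), (0,6), (0,7), (0,8), (0,9)}; {(0,0), (0,2), (0,4), (0,6), (0,8), (1,0), (1,2), (1,4), (1,6), (1,8)}; {(0,0), (0,2), (0,4), (0,6), (0,8), (1,1), (1,3), (1,5), (1,7), (1,9)}.
So G has 3 subgroups of order 10.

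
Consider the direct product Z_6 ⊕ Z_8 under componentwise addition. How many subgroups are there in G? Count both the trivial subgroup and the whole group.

22

|G| = 48, so by Lagrange every subgroup order divides 48. Divisors: 1, 2, 3, 4, 6, 8, 12, 16, 24, 48.
Subgroups by order — order 1: 1; order 2: 3; order 3: 1; order 4: 3; order 6: 3; order 8: 3; order 12: 3; order 16: 1; order 24: 3; order 48: 1.
Total: 1 + 3 + 1 + 3 + 3 + 3 + 3 + 1 + 3 + 1 = 22.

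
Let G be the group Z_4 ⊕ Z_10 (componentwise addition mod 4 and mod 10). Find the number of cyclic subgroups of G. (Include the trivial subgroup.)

12

Group the elements of G by the cyclic subgroup they generate; each cyclic subgroup of order d accounts for φ(d) elements.
Cyclic subgroups by order — order 1: 1; order 2: 3; order 4: 2; order 5: 1; order 10: 3; order 20: 2.
Total: 12.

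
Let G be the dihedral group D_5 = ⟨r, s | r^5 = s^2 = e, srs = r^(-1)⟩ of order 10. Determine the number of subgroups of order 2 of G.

|G| = 10 and 2 | 10, so subgroups of order 2 are possible by Lagrange.
The subgroups of order 2 are: {e, r^2s}; {e, r^3s}; {e, r^4s}; {e, rs}; … (5 in all).
So G has 5 subgroups of order 2.

5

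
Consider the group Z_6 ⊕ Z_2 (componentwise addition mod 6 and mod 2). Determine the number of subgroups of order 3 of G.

1

|G| = 12 and 3 | 12, so subgroups of order 3 are possible by Lagrange.
The subgroups of order 3 are: {(0,0), (2,0), (4,0)}.
So G has 1 subgroup of order 3.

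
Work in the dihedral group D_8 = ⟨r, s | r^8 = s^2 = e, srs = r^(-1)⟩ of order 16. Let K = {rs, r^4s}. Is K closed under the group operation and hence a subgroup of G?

No

The identity e ∉ K, so K is not a subgroup.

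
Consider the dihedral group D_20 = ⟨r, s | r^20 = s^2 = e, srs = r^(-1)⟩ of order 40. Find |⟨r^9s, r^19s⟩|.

4

|⟨r^9s⟩| = 2 and |⟨r^19s⟩| = 2, so |H| is a multiple of lcm(2, 2) = 2 and divides |G| = 40.
Closing under the operation: H = {e, r^10, r^9s, r^19s}, so |H| = 4.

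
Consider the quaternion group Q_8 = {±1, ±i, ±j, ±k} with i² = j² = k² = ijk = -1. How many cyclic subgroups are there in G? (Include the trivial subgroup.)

5

Group the elements of G by the cyclic subgroup they generate; each cyclic subgroup of order d accounts for φ(d) elements.
Cyclic subgroups by order — order 1: 1; order 2: 1; order 4: 3.
Total: 5.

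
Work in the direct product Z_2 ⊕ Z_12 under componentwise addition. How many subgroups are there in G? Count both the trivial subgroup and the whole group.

16

|G| = 24, so by Lagrange every subgroup order divides 24. Divisors: 1, 2, 3, 4, 6, 8, 12, 24.
Subgroups by order — order 1: 1; order 2: 3; order 3: 1; order 4: 3; order 6: 3; order 8: 1; order 12: 3; order 24: 1.
Total: 1 + 3 + 1 + 3 + 3 + 1 + 3 + 1 = 16.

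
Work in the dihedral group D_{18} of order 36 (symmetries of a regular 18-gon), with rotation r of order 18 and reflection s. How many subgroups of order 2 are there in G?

|G| = 36 and 2 | 36, so subgroups of order 2 are possible by Lagrange.
The subgroups of order 2 are: {e, r^10s}; {e, r^11s}; {e, r^12s}; {e, r^13s}; … (19 in all).
So G has 19 subgroups of order 2.

19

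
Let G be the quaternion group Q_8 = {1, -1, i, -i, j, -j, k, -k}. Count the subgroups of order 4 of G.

3

|G| = 8 and 4 | 8, so subgroups of order 4 are possible by Lagrange.
The subgroups of order 4 are: {1, -1, i, -i}; {1, -1, j, -j}; {1, -1, k, -k}.
So G has 3 subgroups of order 4.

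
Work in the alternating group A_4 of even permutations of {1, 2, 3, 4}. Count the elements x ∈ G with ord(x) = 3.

8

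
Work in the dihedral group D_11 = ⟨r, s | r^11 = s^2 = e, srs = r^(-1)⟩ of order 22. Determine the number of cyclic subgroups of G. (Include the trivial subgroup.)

13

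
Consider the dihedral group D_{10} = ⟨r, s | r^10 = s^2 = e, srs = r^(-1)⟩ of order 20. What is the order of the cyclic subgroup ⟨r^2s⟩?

Computing powers of r^2s: the smallest k with (r^2s)^k = e is k = 2.

2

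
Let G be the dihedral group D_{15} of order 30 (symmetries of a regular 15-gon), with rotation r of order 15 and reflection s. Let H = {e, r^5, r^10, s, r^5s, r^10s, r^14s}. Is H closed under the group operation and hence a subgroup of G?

|H| = 7 does not divide |G| = 30, so by Lagrange H is not a subgroup.

No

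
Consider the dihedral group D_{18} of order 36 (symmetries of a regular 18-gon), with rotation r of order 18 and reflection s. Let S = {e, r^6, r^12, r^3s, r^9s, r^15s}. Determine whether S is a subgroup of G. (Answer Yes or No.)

Yes

|S| = 6 divides |G| = 36, consistent with Lagrange.
S contains the identity, every element's inverse is in S, and S is closed under ·: it is a subgroup.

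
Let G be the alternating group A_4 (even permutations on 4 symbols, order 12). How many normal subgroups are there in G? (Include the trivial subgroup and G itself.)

3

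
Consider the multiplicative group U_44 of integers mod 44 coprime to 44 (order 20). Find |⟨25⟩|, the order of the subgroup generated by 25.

Compute successive powers of 25 mod 44: 25, 9, 5, 37, 1; 25^5 ≡ 1 (mod 44).
So |⟨25⟩| = 5.

5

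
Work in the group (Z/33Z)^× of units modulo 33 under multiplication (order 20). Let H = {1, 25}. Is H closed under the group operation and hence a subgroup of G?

No

25 ∈ H but its inverse 4 ∉ H, so H is not a subgroup.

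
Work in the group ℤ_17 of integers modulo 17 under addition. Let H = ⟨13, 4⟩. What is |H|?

|⟨13⟩| = 17 and |⟨4⟩| = 17, so |H| is a multiple of lcm(17, 17) = 17 and divides |G| = 17.
Closing {13, 4} under the group operation gives all of G, so |H| = 17.

17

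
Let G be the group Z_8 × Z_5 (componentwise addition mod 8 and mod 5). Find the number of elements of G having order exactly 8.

An element (a,b) has order lcm(ord(a), ord(b)); count pairs with lcm equal to 8.
Enumerating gives 4 such elements.

4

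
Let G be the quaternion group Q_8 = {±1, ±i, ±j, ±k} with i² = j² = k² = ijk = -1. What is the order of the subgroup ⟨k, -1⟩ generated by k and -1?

4

|⟨k⟩| = 4 and |⟨-1⟩| = 2, so |H| is a multiple of lcm(4, 2) = 4 and divides |G| = 8.
Closing under the operation: H = {1, -1, k, -k}, so |H| = 4.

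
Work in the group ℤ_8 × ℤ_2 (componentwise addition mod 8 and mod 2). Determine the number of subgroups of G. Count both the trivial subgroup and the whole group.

11

|G| = 16, so by Lagrange every subgroup order divides 16. Divisors: 1, 2, 4, 8, 16.
Subgroups by order — order 1: 1; order 2: 3; order 4: 3; order 8: 3; order 16: 1.
Total: 1 + 3 + 3 + 3 + 1 = 11.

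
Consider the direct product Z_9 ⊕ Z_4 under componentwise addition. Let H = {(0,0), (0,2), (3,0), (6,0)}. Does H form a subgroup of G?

Closure fails: (0,2) + (6,0) = (6,2) ∉ H. So H is not a subgroup.

No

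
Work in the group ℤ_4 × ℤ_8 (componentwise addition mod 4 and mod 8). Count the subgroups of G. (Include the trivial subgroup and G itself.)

|G| = 32, so by Lagrange every subgroup order divides 32. Divisors: 1, 2, 4, 8, 16, 32.
Subgroups by order — order 1: 1; order 2: 3; order 4: 7; order 8: 7; order 16: 3; order 32: 1.
Total: 1 + 3 + 7 + 7 + 3 + 1 = 22.

22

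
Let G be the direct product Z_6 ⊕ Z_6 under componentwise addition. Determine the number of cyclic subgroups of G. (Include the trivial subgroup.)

Each element a generates a cyclic subgroup ⟨a⟩; distinct elements may generate the same one (a cyclic group of order d has φ(d) generators).
Cyclic subgroups by order — order 1: 1; order 2: 3; order 3: 4; order 6: 12.
Total: 20.

20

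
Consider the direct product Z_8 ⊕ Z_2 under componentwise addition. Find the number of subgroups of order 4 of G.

|G| = 16 and 4 | 16, so subgroups of order 4 are possible by Lagrange.
The subgroups of order 4 are: {(0,0), (0,1), (4,0), (4,1)}; {(0,0), (2,0), (4,0), (6,0)}; {(0,0), (2,1), (4,0), (6,1)}.
So G has 3 subgroups of order 4.

3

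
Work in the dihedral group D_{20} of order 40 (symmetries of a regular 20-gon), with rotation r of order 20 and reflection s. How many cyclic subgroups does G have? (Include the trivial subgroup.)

Group the elements of G by the cyclic subgroup they generate; each cyclic subgroup of order d accounts for φ(d) elements.
Cyclic subgroups by order — order 1: 1; order 2: 21; order 4: 1; order 5: 1; order 10: 1; order 20: 1.
Total: 26.

26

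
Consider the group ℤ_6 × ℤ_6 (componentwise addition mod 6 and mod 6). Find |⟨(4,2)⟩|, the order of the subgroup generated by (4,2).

The order of (4,2) in Z_6 × Z_6 is lcm(ord(4) in Z_6, ord(2) in Z_6).
ord(4) = 3 and ord(2) = 3, so |⟨(4,2)⟩| = lcm(3, 3) = 3.

3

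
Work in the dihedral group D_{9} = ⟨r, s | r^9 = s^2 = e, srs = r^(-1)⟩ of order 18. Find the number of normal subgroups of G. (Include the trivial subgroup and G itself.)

4

G has 16 subgroups. Checking conjugation-invariance by order — order 1: 1/1 normal; order 2: 0/9 normal; order 3: 1/1 normal; order 6: 0/3 normal; order 9: 1/1 normal; order 18: 1/1 normal.
Total normal subgroups: 4.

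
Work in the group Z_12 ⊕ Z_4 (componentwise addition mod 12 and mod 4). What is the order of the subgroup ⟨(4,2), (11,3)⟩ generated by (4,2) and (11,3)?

|⟨(4,2)⟩| = 6 and |⟨(11,3)⟩| = 12, so |H| is a multiple of lcm(6, 12) = 12 and divides |G| = 48.
Closing under the operation: H = {(0,0), (0,2), (1,1), (1,3), (2,0), (2,2), (3,1), (3,3), (4,0), (4,2), (5,1), (5,3), (6,0), (6,2), (7,1), (7,3), (8,0), (8,2), (9,1), (9,3), (10,0), (10,2), (11,1), (11,3)}, so |H| = 24.

24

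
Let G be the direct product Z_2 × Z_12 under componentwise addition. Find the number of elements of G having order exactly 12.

8

An element (a,b) has order lcm(ord(a), ord(b)); count pairs with lcm equal to 12.
Enumerating gives 8 such elements.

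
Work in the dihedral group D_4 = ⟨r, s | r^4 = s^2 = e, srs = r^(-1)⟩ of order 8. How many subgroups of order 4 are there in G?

|G| = 8 and 4 | 8, so subgroups of order 4 are possible by Lagrange.
The subgroups of order 4 are: {e, r, r^2, r^3}; {e, r^2, s, r^2s}; {e, r^2, rs, r^3s}.
So G has 3 subgroups of order 4.

3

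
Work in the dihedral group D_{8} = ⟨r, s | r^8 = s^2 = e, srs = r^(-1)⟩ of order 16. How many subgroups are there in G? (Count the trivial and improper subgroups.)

19

|G| = 16, so by Lagrange every subgroup order divides 16. Divisors: 1, 2, 4, 8, 16.
Subgroups by order — order 1: 1; order 2: 9; order 4: 5; order 8: 3; order 16: 1.
Total: 1 + 9 + 5 + 3 + 1 = 19.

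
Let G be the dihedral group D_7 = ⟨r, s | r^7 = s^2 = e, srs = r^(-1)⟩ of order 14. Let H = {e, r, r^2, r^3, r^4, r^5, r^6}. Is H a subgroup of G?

Yes

|H| = 7 divides |G| = 14, consistent with Lagrange.
H contains the identity, every element's inverse is in H, and H is closed under ·: it is a subgroup.
In fact H = ⟨r^4⟩.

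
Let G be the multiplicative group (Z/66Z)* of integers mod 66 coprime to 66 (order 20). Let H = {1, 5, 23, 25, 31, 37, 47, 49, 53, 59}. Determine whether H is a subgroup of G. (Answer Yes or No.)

Yes

|H| = 10 divides |G| = 20, consistent with Lagrange.
H contains the identity, every element's inverse is in H, and H is closed under ·: it is a subgroup.
In fact H = ⟨5⟩.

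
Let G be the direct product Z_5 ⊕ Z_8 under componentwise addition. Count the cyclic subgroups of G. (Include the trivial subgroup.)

A cyclic subgroup of order d is generated by each of its φ(d) elements of order d, so the cyclic subgroups of order d number (#elements of order d)/φ(d).
Cyclic subgroups by order — order 1: 1; order 2: 1; order 4: 1; order 5: 1; order 8: 1; order 10: 1; order 20: 1; order 40: 1.
Total: 8.

8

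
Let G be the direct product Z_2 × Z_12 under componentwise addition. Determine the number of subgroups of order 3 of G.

1

|G| = 24 and 3 | 24, so subgroups of order 3 are possible by Lagrange.
The subgroups of order 3 are: {(0,0), (0,4), (0,8)}.
So G has 1 subgroup of order 3.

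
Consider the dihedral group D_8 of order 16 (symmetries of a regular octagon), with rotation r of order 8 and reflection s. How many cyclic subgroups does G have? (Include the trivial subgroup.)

12

Each element a generates a cyclic subgroup ⟨a⟩; distinct elements may generate the same one (a cyclic group of order d has φ(d) generators).
Cyclic subgroups by order — order 1: 1; order 2: 9; order 4: 1; order 8: 1.
Total: 12.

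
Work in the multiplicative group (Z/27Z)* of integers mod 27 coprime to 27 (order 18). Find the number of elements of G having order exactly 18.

The elements of order 18 are: 2, 5, 11, 14, 20, 23.
That's 6.

6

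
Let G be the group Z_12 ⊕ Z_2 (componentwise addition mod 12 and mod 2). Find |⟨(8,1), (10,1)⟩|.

|⟨(8,1)⟩| = 6 and |⟨(10,1)⟩| = 6, so |H| is a multiple of lcm(6, 6) = 6 and divides |G| = 24.
Closing under the operation: H = {(0,0), (0,1), (2,0), (2,1), (4,0), (4,1), (6,0), (6,1), (8,0), (8,1), (10,0), (10,1)}, so |H| = 12.

12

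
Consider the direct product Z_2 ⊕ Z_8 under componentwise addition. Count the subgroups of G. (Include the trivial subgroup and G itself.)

11

|G| = 16, so by Lagrange every subgroup order divides 16. Divisors: 1, 2, 4, 8, 16.
Subgroups by order — order 1: 1; order 2: 3; order 4: 3; order 8: 3; order 16: 1.
Total: 1 + 3 + 3 + 3 + 1 = 11.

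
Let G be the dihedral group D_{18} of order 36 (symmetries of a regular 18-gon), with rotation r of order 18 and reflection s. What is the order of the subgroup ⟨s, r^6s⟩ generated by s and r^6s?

6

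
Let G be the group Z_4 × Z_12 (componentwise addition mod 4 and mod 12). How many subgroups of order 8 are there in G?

|G| = 48 and 8 | 48, so subgroups of order 8 are possible by Lagrange.
The subgroups of order 8 are: {(0,0), (0,3), (0,6), (0,9), (2,0), (2,3), (2,6), (2,9)}; {(0,0), (0,6), (1,0), (1,6), (2,0), (2,6), (3,0), (3,6)}; {(0,0), (0,6), (1,3), (1,9), (2,0), (2,6), (3,3), (3,9)}.
So G has 3 subgroups of order 8.

3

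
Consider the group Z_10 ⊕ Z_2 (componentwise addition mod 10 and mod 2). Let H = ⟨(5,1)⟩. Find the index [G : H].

|⟨(5,1)⟩| = 2 and |G| = 20.
By Lagrange, [G : H] = |G|/|H| = 20/2 = 10.

10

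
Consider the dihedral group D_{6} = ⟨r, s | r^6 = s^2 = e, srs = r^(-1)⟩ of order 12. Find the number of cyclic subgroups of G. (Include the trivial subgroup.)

A cyclic subgroup of order d is generated by each of its φ(d) elements of order d, so the cyclic subgroups of order d number (#elements of order d)/φ(d).
Cyclic subgroups by order — order 1: 1; order 2: 7; order 3: 1; order 6: 1.
Total: 10.

10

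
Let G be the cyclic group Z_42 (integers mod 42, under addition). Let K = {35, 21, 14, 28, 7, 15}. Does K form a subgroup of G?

The identity 0 ∉ K, so K is not a subgroup.

No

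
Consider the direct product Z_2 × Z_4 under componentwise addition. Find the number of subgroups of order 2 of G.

3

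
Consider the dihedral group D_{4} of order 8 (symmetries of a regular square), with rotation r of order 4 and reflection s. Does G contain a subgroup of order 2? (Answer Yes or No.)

Yes

2 | 8. A subgroup of order 2 is {e, r^2}.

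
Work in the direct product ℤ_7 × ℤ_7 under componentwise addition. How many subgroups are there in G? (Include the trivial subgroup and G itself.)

|G| = 49, so by Lagrange every subgroup order divides 49. Divisors: 1, 7, 49.
Subgroups by order — order 1: 1; order 7: 8; order 49: 1.
Total: 1 + 8 + 1 = 10.

10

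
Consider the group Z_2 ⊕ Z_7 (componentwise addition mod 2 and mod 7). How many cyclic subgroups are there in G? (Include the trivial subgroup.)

4

Group the elements of G by the cyclic subgroup they generate; each cyclic subgroup of order d accounts for φ(d) elements.
Cyclic subgroups by order — order 1: 1; order 2: 1; order 7: 1; order 14: 1.
Total: 4.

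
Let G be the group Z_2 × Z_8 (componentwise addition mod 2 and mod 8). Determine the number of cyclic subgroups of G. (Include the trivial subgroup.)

Each element a generates a cyclic subgroup ⟨a⟩; distinct elements may generate the same one (a cyclic group of order d has φ(d) generators).
Cyclic subgroups by order — order 1: 1; order 2: 3; order 4: 2; order 8: 2.
Total: 8.

8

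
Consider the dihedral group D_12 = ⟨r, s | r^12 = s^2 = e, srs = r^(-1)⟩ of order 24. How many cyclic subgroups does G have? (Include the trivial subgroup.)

A cyclic subgroup of order d is generated by each of its φ(d) elements of order d, so the cyclic subgroups of order d number (#elements of order d)/φ(d).
Cyclic subgroups by order — order 1: 1; order 2: 13; order 3: 1; order 4: 1; order 6: 1; order 12: 1.
Total: 18.

18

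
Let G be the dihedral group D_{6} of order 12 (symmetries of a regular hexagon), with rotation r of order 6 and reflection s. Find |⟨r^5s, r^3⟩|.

|⟨r^5s⟩| = 2 and |⟨r^3⟩| = 2, so |H| is a multiple of lcm(2, 2) = 2 and divides |G| = 12.
Closing under the operation: H = {e, r^3, r^2s, r^5s}, so |H| = 4.

4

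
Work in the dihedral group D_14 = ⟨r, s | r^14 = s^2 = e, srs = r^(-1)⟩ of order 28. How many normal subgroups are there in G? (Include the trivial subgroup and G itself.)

7

G has 28 subgroups. Checking conjugation-invariance by order — order 1: 1/1 normal; order 2: 1/15 normal; order 4: 0/7 normal; order 7: 1/1 normal; order 14: 3/3 normal; order 28: 1/1 normal.
Total normal subgroups: 7.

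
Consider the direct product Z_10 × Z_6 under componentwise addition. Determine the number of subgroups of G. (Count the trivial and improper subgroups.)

20

|G| = 60, so by Lagrange every subgroup order divides 60. Divisors: 1, 2, 3, 4, 5, 6, 10, 12, 15, 20, 30, 60.
Subgroups by order — order 1: 1; order 2: 3; order 3: 1; order 4: 1; order 5: 1; order 6: 3; order 10: 3; order 12: 1; order 15: 1; order 20: 1; order 30: 3; order 60: 1.
Total: 1 + 3 + 1 + 1 + 1 + 3 + 3 + 1 + 1 + 1 + 3 + 1 = 20.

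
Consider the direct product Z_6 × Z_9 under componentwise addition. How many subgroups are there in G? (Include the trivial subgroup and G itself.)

|G| = 54, so by Lagrange every subgroup order divides 54. Divisors: 1, 2, 3, 6, 9, 18, 27, 54.
Subgroups by order — order 1: 1; order 2: 1; order 3: 4; order 6: 4; order 9: 4; order 18: 4; order 27: 1; order 54: 1.
Total: 1 + 1 + 4 + 4 + 4 + 4 + 1 + 1 = 20.

20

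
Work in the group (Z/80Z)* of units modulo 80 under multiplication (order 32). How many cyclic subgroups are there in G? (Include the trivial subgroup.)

Group the elements of G by the cyclic subgroup they generate; each cyclic subgroup of order d accounts for φ(d) elements.
Cyclic subgroups by order — order 1: 1; order 2: 7; order 4: 12.
Total: 20.

20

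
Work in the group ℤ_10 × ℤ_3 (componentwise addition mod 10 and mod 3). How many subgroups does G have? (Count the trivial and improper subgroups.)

8

|G| = 30, so by Lagrange every subgroup order divides 30. Divisors: 1, 2, 3, 5, 6, 10, 15, 30.
Subgroups by order — order 1: 1; order 2: 1; order 3: 1; order 5: 1; order 6: 1; order 10: 1; order 15: 1; order 30: 1.
Total: 1 + 1 + 1 + 1 + 1 + 1 + 1 + 1 = 8.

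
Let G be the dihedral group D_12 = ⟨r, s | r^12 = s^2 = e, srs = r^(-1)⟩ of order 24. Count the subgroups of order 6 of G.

5

|G| = 24 and 6 | 24, so subgroups of order 6 are possible by Lagrange.
The subgroups of order 6 are: {e, r^2, r^4, r^6, r^8, r^10}; {e, r^4, r^8, r^2s, r^6s, r^10s}; {e, r^4, r^8, r^3s, r^7s, r^11s}; {e, r^4, r^8, s, r^4s, r^8s}; … (5 in all).
So G has 5 subgroups of order 6.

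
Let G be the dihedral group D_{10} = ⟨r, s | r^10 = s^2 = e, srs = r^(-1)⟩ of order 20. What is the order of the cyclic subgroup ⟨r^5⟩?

2

Computing powers of r^5: the smallest k with (r^5)^k = e is k = 2.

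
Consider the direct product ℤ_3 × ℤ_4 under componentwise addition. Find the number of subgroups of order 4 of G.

|G| = 12 and 4 | 12, so subgroups of order 4 are possible by Lagrange.
The subgroups of order 4 are: {(0,0), (0,1), (0,2), (0,3)}.
So G has 1 subgroup of order 4.

1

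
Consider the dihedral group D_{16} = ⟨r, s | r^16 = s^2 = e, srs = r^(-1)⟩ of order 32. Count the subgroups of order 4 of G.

9

|G| = 32 and 4 | 32, so subgroups of order 4 are possible by Lagrange.
The subgroups of order 4 are: {e, r^8, r^2s, r^10s}; {e, r^8, r^3s, r^11s}; {e, r^4, r^8, r^12}; {e, r^8, r^4s, r^12s}; … (9 in all).
So G has 9 subgroups of order 4.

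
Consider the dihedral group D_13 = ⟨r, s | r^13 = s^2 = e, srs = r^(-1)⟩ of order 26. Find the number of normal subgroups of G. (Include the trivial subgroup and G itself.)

3

G has 16 subgroups. Checking conjugation-invariance by order — order 1: 1/1 normal; order 2: 0/13 normal; order 13: 1/1 normal; order 26: 1/1 normal.
Total normal subgroups: 3.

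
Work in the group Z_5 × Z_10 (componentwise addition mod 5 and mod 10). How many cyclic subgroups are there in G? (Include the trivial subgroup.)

Each element a generates a cyclic subgroup ⟨a⟩; distinct elements may generate the same one (a cyclic group of order d has φ(d) generators).
Cyclic subgroups by order — order 1: 1; order 2: 1; order 5: 6; order 10: 6.
Total: 14.

14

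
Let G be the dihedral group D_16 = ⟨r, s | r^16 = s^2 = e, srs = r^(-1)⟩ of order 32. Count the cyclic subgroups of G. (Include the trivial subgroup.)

21

A cyclic subgroup of order d is generated by each of its φ(d) elements of order d, so the cyclic subgroups of order d number (#elements of order d)/φ(d).
Cyclic subgroups by order — order 1: 1; order 2: 17; order 4: 1; order 8: 1; order 16: 1.
Total: 21.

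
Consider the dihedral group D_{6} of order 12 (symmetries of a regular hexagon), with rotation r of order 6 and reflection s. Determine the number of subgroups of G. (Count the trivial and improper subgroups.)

|G| = 12, so by Lagrange every subgroup order divides 12. Divisors: 1, 2, 3, 4, 6, 12.
Subgroups by order — order 1: 1; order 2: 7; order 3: 1; order 4: 3; order 6: 3; order 12: 1.
Total: 1 + 7 + 1 + 3 + 3 + 1 = 16.

16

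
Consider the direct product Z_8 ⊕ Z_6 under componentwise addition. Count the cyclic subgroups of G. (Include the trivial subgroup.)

16

Group the elements of G by the cyclic subgroup they generate; each cyclic subgroup of order d accounts for φ(d) elements.
Cyclic subgroups by order — order 1: 1; order 2: 3; order 3: 1; order 4: 2; order 6: 3; order 8: 2; order 12: 2; order 24: 2.
Total: 16.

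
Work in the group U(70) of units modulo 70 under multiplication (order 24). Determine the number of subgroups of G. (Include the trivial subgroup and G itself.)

|G| = 24, so by Lagrange every subgroup order divides 24. Divisors: 1, 2, 3, 4, 6, 8, 12, 24.
Subgroups by order — order 1: 1; order 2: 3; order 3: 1; order 4: 3; order 6: 3; order 8: 1; order 12: 3; order 24: 1.
Total: 1 + 3 + 1 + 3 + 3 + 1 + 3 + 1 = 16.

16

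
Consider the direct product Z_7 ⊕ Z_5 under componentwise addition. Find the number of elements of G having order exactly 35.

24

An element (a,b) has order lcm(ord(a), ord(b)); count pairs with lcm equal to 35.
Enumerating gives 24 such elements.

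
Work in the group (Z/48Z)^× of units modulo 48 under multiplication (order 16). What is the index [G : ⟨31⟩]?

8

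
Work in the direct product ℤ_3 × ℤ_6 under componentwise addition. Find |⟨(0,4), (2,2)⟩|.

9

|⟨(0,4)⟩| = 3 and |⟨(2,2)⟩| = 3, so |H| is a multiple of lcm(3, 3) = 3 and divides |G| = 18.
Closing under the operation: H = {(0,0), (0,2), (0,4), (1,0), (1,2), (1,4), (2,0), (2,2), (2,4)}, so |H| = 9.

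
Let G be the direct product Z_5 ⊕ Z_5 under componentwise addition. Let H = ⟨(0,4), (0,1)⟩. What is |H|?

|⟨(0,4)⟩| = 5 and |⟨(0,1)⟩| = 5, so |H| is a multiple of lcm(5, 5) = 5 and divides |G| = 25.
Closing under the operation: H = {(0,0), (0,1), (0,2), (0,3), (0,4)}, so |H| = 5.

5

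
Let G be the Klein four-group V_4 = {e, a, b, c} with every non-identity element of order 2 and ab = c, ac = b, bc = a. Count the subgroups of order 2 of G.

3

|G| = 4 and 2 | 4, so subgroups of order 2 are possible by Lagrange.
The subgroups of order 2 are: {e, a}; {e, b}; {e, c}.
So G has 3 subgroups of order 2.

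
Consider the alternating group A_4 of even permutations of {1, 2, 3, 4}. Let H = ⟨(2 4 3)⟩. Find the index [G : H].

4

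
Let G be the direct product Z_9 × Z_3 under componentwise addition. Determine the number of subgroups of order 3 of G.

4

|G| = 27 and 3 | 27, so subgroups of order 3 are possible by Lagrange.
The subgroups of order 3 are: {(0,0), (0,1), (0,2)}; {(0,0), (3,0), (6,0)}; {(0,0), (3,1), (6,2)}; {(0,0), (3,2), (6,1)}.
So G has 4 subgroups of order 3.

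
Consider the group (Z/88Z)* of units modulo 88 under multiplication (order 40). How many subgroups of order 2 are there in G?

7

|G| = 40 and 2 | 40, so subgroups of order 2 are possible by Lagrange.
The subgroups of order 2 are: {1, 21}; {1, 23}; {1, 43}; {1, 45}; … (7 in all).
So G has 7 subgroups of order 2.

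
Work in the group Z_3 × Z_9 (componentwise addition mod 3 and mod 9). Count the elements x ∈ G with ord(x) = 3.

8

An element (a,b) has order lcm(ord(a), ord(b)); count pairs with lcm equal to 3.
Enumerating gives 8 such elements.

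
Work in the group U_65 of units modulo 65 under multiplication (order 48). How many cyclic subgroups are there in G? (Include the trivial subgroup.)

Each element a generates a cyclic subgroup ⟨a⟩; distinct elements may generate the same one (a cyclic group of order d has φ(d) generators).
Cyclic subgroups by order — order 1: 1; order 2: 3; order 3: 1; order 4: 6; order 6: 3; order 12: 6.
Total: 20.

20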